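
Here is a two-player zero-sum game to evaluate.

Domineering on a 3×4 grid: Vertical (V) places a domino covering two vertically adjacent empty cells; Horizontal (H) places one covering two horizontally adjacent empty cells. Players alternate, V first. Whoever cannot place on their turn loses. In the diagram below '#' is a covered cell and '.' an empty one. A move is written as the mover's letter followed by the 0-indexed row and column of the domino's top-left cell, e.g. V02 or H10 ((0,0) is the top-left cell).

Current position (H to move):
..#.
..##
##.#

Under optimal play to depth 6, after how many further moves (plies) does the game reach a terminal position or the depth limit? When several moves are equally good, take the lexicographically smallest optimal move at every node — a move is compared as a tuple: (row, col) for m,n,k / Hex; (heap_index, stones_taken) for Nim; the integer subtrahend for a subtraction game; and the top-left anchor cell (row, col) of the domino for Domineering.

p1 H@[..#./..##/##.#]: H00[###./..##/##.#]+1* H10[..#./####/##.#]+1
p2 V@[###./..##/##.#] terminal -1; root [..#./..##/##.#] d6

PV length from [..#./..##/##.#]: 1 ply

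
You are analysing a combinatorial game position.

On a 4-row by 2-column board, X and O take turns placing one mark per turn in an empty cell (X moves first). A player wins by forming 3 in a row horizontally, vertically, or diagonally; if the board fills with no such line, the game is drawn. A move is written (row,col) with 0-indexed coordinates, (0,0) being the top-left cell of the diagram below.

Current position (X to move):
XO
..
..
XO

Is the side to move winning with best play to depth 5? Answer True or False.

[XO/../../XO] X move#1: (1,0):+0/XO/X./../XO*, (1,1):+0/XO/.X/../XO, (2,0):+0/XO/../X./XO, (2,1):+0/XO/../.X/XO
[XO/X./../XO] O move#2: (1,1):-1/XO/XO/../XO, (2,0):+0/XO/X./O./XO*, (2,1):-1/XO/X./.O/XO
[XO/X./O./XO] X move#3: (1,1):+0/XO/XX/O./XO*, (2,1):+0/XO/X./OX/XO
[XO/XX/O./XO] O move#4: (2,1):+0/XO/XX/OO/XO*
[XO/XX/OO/XO] end (terminal +0, X#5); searched XO/../../XO to 5

X winning at [XO/../../XO]: False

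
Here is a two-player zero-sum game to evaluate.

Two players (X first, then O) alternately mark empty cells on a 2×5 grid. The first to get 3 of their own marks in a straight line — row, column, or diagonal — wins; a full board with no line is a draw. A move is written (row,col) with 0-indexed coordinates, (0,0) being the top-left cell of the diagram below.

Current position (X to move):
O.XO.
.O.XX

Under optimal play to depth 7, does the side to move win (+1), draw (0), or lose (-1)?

ply 1, X at O.XO./.O.XX | (0,1)=+0→OXXO./.O.XX; (0,4)=+0→O.XOX/.O.XX; (1,0)=+0→O.XO./XO.XX; (1,2)=+1→O.XO./.OXXX*
ply 2: O.XO./.OXXX is terminal -1 (O); from O.XO./.O.XX depth 7

value(O.XO./.O.XX, X) = +1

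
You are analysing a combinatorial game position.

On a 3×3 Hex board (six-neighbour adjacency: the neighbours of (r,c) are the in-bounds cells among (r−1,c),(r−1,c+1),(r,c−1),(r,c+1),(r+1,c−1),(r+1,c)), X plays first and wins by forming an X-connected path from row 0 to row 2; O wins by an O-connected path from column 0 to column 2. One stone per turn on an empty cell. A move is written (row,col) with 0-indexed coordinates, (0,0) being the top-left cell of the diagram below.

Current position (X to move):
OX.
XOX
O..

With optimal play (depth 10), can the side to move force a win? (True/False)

X winning at [OX./XOX/O..]: True

[OX./XOX/O..] X move#1: (0,2):+1/OXX/XOX/O..*, (2,1):-1/OX./XOX/OX., (2,2):-1/OX./XOX/O.X
[OXX/XOX/O..] O move#2: (2,1):-1/OXX/XOX/OO.*, (2,2):-1/OXX/XOX/O.O
[OXX/XOX/OO.] X move#3: (2,2):+1/OXX/XOX/OOX*
[OXX/XOX/OOX] end (terminal -1, O#4); searched OX./XOX/O.. to 10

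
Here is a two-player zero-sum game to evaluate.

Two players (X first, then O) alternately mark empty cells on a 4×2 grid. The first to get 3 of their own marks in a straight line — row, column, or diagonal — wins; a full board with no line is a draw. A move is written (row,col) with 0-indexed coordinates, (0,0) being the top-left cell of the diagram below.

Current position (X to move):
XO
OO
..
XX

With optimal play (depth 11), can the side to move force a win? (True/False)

X winning at [XO/OO/../XX]: False

[XO/OO/../XX] X move#1: (2,0):-1/XO/OO/X./XX, (2,1):+0/XO/OO/.X/XX*
[XO/OO/.X/XX] O move#2: (2,0):+0/XO/OO/OX/XX*
[XO/OO/OX/XX] end (terminal +0, X#3); searched XO/OO/../XX to 11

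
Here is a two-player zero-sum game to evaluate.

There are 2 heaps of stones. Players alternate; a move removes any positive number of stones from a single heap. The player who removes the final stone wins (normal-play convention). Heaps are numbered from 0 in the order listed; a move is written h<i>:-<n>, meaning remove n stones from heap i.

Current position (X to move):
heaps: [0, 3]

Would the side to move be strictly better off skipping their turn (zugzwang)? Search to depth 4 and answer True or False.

p1 X@[(0,3)]: h1:-1[(0,2)]-1 h1:-2[(0,1)]-1 h1:-3[(0,0)]+1*
p2 O@[(0,0)] terminal -1; root [(0,3)] d4
suppose X passes — search the same position with O to move:
pass> p1 O@[(0,3)]: h1:-1[(0,2)]-1 h1:-2[(0,1)]-1 h1:-3[(0,0)]+1*
pass> p2 X@[(0,0)] terminal -1; root [(0,3)] d4
for X: play +1, pass -1

zugzwang((0,3), X) = False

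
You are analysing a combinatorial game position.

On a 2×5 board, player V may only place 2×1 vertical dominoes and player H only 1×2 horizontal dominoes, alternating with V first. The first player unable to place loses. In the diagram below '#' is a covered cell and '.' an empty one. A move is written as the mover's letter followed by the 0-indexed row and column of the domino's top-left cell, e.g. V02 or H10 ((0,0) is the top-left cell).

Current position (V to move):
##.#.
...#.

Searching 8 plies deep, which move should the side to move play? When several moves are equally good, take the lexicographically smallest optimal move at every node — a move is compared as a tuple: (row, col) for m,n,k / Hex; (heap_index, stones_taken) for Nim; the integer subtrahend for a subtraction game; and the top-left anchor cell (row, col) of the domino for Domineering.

ply 1, V at ##.#./...#. | V02=+1→####./..##.*; V04=-1→##.##/...##
ply 2, H at ####./..##. | H10=-1→####./####.*
ply 3, V at ####./####. | V04=+1→#####/#####*
ply 4: #####/##### is terminal -1 (H); from ##.#./...#. depth 8

V's best at [##.#./...#.]: V02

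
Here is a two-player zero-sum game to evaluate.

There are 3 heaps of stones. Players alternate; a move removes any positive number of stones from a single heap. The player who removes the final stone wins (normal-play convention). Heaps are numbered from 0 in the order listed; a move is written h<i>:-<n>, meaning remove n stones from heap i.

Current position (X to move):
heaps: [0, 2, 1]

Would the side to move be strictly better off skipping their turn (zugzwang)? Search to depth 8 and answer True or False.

zugzwang((0,2,1), X) = False

p1 X@[(0,2,1)]: h1:-1[(0,1,1)]+1* h1:-2[(0,0,1)]-1 h2:-1[(0,2,0)]-1
p2 O@[(0,1,1)]: h1:-1[(0,0,1)]-1* h2:-1[(0,1,0)]-1
p3 X@[(0,0,1)]: h2:-1[(0,0,0)]+1*
p4 O@[(0,0,0)] terminal -1; root [(0,2,1)] d8
if X skipped the turn, O would face:
~ p1 O@[(0,2,1)]: h1:-1[(0,1,1)]+1* h1:-2[(0,0,1)]-1 h2:-1[(0,2,0)]-1
~ p2 X@[(0,1,1)]: h1:-1[(0,0,1)]-1* h2:-1[(0,1,0)]-1
~ p3 O@[(0,0,1)]: h2:-1[(0,0,0)]+1*
~ p4 X@[(0,0,0)] terminal -1; root [(0,2,1)] d8
compare (X): move=+1 vs pass=-1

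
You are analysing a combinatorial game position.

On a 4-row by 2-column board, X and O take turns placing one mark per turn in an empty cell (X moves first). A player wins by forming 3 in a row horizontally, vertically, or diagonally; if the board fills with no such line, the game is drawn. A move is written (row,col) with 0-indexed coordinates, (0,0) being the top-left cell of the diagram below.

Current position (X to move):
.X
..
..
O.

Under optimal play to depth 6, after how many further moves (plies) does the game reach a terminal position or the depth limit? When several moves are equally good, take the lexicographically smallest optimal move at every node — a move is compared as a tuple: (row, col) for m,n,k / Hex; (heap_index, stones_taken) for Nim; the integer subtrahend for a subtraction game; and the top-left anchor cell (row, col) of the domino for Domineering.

PV length from [.X/../../O.]: 6 plies

p1 X@[.X/../../O.]: (0,0)[XX/../../O.]+0* (1,0)[.X/X./../O.]+0 (1,1)[.X/.X/../O.]+0 (2,0)[.X/../X./O.]+0 (2,1)[.X/../.X/O.]+0 (3,1)[.X/../../OX]+0
p2 O@[XX/../../O.]: (1,0)[XX/O./../O.]+0* (1,1)[XX/.O/../O.]+0 (2,0)[XX/../O./O.]+0 (2,1)[XX/../.O/O.]+0 (3,1)[XX/../../OO]+0
p3 X@[XX/O./../O.]: (1,1)[XX/OX/../O.]-1 (2,0)[XX/O./X./O.]+0* (2,1)[XX/O./.X/O.]-1 (3,1)[XX/O./../OX]-1
p4 O@[XX/O./X./O.]: (1,1)[XX/OO/X./O.]+0* (2,1)[XX/O./XO/O.]+0 (3,1)[XX/O./X./OO]+0
p5 X@[XX/OO/X./O.]: (2,1)[XX/OO/XX/O.]+0* (3,1)[XX/OO/X./OX]+0
p6 O@[XX/OO/XX/O.]: (3,1)[XX/OO/XX/OO]+0*
p7 X@[XX/OO/XX/OO] terminal +0; root [.X/../../O.] d6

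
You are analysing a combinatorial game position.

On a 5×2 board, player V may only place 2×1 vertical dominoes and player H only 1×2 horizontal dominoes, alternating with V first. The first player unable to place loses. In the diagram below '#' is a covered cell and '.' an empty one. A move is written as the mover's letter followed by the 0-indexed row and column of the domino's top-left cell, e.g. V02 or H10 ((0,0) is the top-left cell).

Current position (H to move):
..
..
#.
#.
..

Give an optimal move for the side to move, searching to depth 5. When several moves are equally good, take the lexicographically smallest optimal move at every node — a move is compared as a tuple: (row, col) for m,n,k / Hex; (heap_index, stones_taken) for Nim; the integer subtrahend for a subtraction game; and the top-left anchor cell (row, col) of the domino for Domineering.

[../../#./#./..] H move#1: H00:+1/##/../#./#./..*, H10:+1/../##/#./#./.., H40:-1/../../#./#./##
[##/../#./#./..] V move#2: V11:-1/##/.#/##/#./..*, V21:-1/##/../##/##/.., V31:-1/##/../#./##/.#
[##/.#/##/#./..] H move#3: H40:+1/##/.#/##/#./##*
[##/.#/##/#./##] end (terminal -1, V#4); searched ../../#./#./.. to 5

H's best at [../../#./#./..]: H00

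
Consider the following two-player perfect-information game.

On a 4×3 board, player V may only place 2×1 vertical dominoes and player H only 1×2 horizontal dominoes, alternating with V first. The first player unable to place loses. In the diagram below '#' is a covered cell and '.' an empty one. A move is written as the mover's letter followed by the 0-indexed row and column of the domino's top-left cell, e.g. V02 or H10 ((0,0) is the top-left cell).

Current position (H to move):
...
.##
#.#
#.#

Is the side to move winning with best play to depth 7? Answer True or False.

[.../.##/#.#/#.#] H move#1: H00:-1/##./.##/#.#/#.#*, H01:-1/.##/.##/#.#/#.#
[##./.##/#.#/#.#] V move#2: V21:+1/##./.##/###/###*
[##./.##/###/###] end (terminal -1, H#3); searched .../.##/#.#/#.# to 7

H winning at [.../.##/#.#/#.#]: False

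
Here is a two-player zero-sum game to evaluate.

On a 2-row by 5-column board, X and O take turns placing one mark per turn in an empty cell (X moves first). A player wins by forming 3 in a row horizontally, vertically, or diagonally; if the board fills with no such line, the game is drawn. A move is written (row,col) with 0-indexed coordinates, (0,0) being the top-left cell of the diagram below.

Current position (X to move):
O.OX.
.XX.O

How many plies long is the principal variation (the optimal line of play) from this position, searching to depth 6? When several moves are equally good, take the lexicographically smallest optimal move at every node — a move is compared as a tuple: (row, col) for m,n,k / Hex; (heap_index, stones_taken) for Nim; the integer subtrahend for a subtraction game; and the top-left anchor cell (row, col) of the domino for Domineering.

PV length from [O.OX./.XX.O]: 3 plies

ply 1, X at O.OX./.XX.O | (0,1)=+1→OXOX./.XX.O*; (0,4)=-1→O.OXX/.XX.O; (1,0)=+1→O.OX./XXX.O; (1,3)=+1→O.OX./.XXXO
ply 2, O at OXOX./.XX.O | (0,4)=-1→OXOXO/.XX.O*; (1,0)=-1→OXOX./OXX.O; (1,3)=-1→OXOX./.XXOO
ply 3, X at OXOXO/.XX.O | (1,0)=+1→OXOXO/XXX.O*; (1,3)=+1→OXOXO/.XXXO
ply 4: OXOXO/XXX.O is terminal -1 (O); from O.OX./.XX.O depth 6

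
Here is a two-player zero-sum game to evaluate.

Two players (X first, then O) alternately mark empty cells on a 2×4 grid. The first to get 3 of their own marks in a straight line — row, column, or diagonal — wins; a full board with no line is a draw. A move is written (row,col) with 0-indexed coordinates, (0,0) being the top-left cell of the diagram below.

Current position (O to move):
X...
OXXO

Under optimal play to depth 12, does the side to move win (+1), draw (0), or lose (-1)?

value(X.../OXXO, O) = 0

[X.../OXXO] O move#1: (0,1):+0/XO../OXXO*, (0,2):+0/X.O./OXXO, (0,3):+0/X..O/OXXO
[XO../OXXO] X move#2: (0,2):+0/XOX./OXXO*, (0,3):+0/XO.X/OXXO
[XOX./OXXO] O move#3: (0,3):+0/XOXO/OXXO*
[XOXO/OXXO] end (terminal +0, X#4); searched X.../OXXO to 12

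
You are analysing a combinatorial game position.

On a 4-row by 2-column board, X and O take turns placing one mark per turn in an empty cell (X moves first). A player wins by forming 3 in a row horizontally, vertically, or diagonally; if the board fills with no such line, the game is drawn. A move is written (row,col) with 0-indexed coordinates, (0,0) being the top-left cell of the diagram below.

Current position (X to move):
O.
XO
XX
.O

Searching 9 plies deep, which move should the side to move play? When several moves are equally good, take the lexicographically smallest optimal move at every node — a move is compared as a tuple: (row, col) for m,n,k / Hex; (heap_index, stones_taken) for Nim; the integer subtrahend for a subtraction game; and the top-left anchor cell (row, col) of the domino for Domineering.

ply 1, X at O./XO/XX/.O | (0,1)=+0→OX/XO/XX/.O; (3,0)=+1→O./XO/XX/XO*
ply 2: O./XO/XX/XO is terminal -1 (O); from O./XO/XX/.O depth 9

X's best at [O./XO/XX/.O]: (3,0)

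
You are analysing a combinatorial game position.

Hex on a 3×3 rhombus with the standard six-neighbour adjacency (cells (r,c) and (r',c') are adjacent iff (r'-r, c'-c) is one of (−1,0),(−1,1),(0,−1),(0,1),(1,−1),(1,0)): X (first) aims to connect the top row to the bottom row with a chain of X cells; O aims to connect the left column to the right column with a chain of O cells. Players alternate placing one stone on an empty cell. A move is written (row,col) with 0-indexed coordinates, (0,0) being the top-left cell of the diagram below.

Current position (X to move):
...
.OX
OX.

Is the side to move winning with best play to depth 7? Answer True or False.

X winning at [.../.OX/OX.]: True

ply 1, X at .../.OX/OX. | (0,0)=-1→X../.OX/OX.; (0,1)=-1→.X./.OX/OX.; (0,2)=+1→..X/.OX/OX.*; (1,0)=-1→.../XOX/OX.; (2,2)=-1→.../.OX/OXX
ply 2: ..X/.OX/OX. is terminal -1 (O); from .../.OX/OX. depth 7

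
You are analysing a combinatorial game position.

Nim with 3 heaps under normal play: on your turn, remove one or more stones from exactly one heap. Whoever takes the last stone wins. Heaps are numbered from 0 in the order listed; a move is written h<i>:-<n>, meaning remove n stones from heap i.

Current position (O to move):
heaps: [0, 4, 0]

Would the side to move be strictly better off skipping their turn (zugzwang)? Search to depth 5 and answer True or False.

p1 O@[(0,4,0)]: h1:-1[(0,3,0)]-1 h1:-2[(0,2,0)]-1 h1:-3[(0,1,0)]-1 h1:-4[(0,0,0)]+1*
p2 X@[(0,0,0)] terminal -1; root [(0,4,0)] d5
pass branch (X moves first from the same position):
  | p1 X@[(0,4,0)]: h1:-1[(0,3,0)]-1 h1:-2[(0,2,0)]-1 h1:-3[(0,1,0)]-1 h1:-4[(0,0,0)]+1*
  | p2 O@[(0,0,0)] terminal -1; root [(0,4,0)] d5
O moving scores +1; O passing scores -1

zugzwang((0,4,0), O) = False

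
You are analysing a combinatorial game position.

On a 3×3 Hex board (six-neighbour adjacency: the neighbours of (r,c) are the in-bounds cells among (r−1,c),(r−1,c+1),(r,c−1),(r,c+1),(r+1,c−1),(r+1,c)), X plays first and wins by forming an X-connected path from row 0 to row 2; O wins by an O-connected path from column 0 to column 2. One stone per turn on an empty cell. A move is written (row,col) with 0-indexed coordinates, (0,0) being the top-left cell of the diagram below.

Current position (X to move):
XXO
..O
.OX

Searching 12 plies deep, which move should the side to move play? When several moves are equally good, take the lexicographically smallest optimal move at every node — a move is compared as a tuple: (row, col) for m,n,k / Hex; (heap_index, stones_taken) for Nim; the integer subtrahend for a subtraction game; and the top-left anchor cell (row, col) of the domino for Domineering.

[XXO/..O/.OX] X move#1: (1,0):-1/XXO/X.O/.OX, (1,1):-1/XXO/.XO/.OX, (2,0):+1/XXO/..O/XOX*
[XXO/..O/XOX] O move#2: (1,0):-1/XXO/O.O/XOX*, (1,1):-1/XXO/.OO/XOX
[XXO/O.O/XOX] X move#3: (1,1):+1/XXO/OXO/XOX*
[XXO/OXO/XOX] end (terminal -1, O#4); searched XXO/..O/.OX to 12

X's best at [XXO/..O/.OX]: (2,0)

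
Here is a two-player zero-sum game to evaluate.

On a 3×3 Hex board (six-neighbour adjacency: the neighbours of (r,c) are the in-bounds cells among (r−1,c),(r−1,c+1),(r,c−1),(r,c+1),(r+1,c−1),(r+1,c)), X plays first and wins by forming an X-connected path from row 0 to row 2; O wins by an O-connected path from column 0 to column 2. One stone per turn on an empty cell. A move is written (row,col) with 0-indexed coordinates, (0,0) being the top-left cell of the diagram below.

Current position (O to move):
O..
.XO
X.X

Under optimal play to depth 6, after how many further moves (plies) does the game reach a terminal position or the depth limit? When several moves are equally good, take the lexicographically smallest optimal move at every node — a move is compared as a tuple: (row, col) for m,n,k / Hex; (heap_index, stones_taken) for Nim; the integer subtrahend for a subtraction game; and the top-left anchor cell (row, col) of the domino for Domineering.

[O../.XO/X.X] O move#1: (0,1):-1/OO./.XO/X.X*, (0,2):-1/O.O/.XO/X.X, (1,0):-1/O../OXO/X.X, (2,1):-1/O../.XO/XOX
[OO./.XO/X.X] X move#2: (0,2):+1/OOX/.XO/X.X*, (1,0):-1/OO./XXO/X.X, (2,1):-1/OO./.XO/XXX
[OOX/.XO/X.X] end (terminal -1, O#3); searched O../.XO/X.X to 6

PV length from [O../.XO/X.X]: 2 plies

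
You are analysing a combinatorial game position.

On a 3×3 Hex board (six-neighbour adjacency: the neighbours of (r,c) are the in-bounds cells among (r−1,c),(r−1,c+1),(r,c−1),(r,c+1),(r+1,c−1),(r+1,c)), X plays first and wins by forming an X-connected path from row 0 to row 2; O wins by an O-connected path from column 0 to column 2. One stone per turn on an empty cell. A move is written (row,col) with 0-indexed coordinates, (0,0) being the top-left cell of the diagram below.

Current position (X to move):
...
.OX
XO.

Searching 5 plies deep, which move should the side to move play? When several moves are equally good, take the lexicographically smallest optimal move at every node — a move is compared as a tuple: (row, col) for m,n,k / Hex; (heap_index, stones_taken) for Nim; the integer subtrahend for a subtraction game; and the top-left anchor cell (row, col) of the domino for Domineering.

X's best at [.../.OX/XO.]: (0,2)

[.../.OX/XO.] X move#1: (0,0):-1/X../.OX/XO., (0,1):-1/.X./.OX/XO., (0,2):+1/..X/.OX/XO.*, (1,0):+1/.../XOX/XO., (2,2):+1/.../.OX/XOX
[..X/.OX/XO.] O move#2: (0,0):-1/O.X/.OX/XO.*, (0,1):-1/.OX/.OX/XO., (1,0):-1/..X/OOX/XO., (2,2):-1/..X/.OX/XOO
[O.X/.OX/XO.] X move#3: (0,1):+1/OXX/.OX/XO.*, (1,0):+1/O.X/XOX/XO., (2,2):+1/O.X/.OX/XOX
[OXX/.OX/XO.] O move#4: (1,0):-1/OXX/OOX/XO.*, (2,2):-1/OXX/.OX/XOO
[OXX/OOX/XO.] X move#5: (2,2):+1/OXX/OOX/XOX*
[OXX/OOX/XOX] end (terminal -1, O#6); searched .../.OX/XO. to 5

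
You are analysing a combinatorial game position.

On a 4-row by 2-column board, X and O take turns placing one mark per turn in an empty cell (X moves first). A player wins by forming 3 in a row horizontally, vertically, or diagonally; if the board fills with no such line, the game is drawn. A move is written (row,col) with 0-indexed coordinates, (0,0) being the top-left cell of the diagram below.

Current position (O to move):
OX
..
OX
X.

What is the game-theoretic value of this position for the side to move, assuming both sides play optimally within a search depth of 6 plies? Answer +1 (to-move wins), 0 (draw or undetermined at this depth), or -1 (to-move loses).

value(OX/../OX/X., O) = +1

[OX/../OX/X.] O move#1: (1,0):+1/OX/O./OX/X.*, (1,1):+0/OX/.O/OX/X., (3,1):-1/OX/../OX/XO
[OX/O./OX/X.] end (terminal -1, X#2); searched OX/../OX/X. to 6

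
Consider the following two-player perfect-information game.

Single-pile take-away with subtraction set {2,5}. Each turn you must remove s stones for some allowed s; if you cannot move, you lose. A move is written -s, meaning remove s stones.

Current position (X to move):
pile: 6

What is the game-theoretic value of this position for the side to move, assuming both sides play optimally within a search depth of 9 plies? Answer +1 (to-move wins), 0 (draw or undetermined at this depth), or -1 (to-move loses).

ply 1, X at 6 | -2=+1→4*; -5=+1→1
ply 2, O at 4 | -2=-1→2*
ply 3, X at 2 | -2=+1→0*
ply 4: 0 is terminal -1 (O); from 6 depth 9

value(6, X) = +1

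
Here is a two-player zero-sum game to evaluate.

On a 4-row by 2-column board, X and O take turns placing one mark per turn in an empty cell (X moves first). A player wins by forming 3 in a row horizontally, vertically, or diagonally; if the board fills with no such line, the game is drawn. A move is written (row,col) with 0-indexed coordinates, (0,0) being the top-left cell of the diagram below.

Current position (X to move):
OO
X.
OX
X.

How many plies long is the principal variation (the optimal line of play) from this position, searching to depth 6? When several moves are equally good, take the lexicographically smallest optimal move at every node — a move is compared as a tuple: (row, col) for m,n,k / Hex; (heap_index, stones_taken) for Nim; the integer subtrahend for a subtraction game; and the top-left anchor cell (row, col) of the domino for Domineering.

ply 1, X at OO/X./OX/X. | (1,1)=+0→OO/XX/OX/X.*; (3,1)=+0→OO/X./OX/XX
ply 2, O at OO/XX/OX/X. | (3,1)=+0→OO/XX/OX/XO*
ply 3: OO/XX/OX/XO is terminal +0 (X); from OO/X./OX/X. depth 6

PV length from [OO/X./OX/X.]: 2 plies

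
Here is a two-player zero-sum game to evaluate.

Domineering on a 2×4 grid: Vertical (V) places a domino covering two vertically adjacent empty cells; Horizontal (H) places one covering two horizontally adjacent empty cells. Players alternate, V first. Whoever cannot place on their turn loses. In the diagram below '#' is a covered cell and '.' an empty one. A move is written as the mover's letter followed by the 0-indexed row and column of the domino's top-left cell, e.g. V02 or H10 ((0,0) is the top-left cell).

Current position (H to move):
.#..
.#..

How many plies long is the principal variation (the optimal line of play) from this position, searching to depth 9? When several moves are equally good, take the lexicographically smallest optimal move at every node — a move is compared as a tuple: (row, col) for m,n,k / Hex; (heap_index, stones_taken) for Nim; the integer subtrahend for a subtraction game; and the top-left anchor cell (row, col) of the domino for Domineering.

PV length from [.#../.#..]: 3 plies

[.#../.#..] H move#1: H02:+1/.###/.#..*, H12:+1/.#../.###
[.###/.#..] V move#2: V00:-1/####/##..*
[####/##..] H move#3: H12:+1/####/####*
[####/####] end (terminal -1, V#4); searched .#../.#.. to 9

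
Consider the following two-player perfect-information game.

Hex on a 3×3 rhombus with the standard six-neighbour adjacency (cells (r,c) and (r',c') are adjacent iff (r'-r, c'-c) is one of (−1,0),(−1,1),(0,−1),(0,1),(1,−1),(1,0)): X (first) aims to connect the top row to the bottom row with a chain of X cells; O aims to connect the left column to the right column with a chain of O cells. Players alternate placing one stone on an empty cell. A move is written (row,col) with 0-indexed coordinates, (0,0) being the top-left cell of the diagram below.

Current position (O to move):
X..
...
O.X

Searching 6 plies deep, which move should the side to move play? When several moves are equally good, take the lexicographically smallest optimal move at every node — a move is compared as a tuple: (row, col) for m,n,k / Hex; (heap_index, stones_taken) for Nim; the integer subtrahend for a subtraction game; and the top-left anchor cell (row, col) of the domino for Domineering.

O's best at [X../.../O.X]: (1,1)

p1 O@[X../.../O.X]: (0,1)[XO./.../O.X]-1 (0,2)[X.O/.../O.X]-1 (1,0)[X../O../O.X]-1 (1,1)[X../.O./O.X]+1* (1,2)[X../..O/O.X]+1 (2,1)[X../.../OOX]-1
p2 X@[X../.O./O.X]: (0,1)[XX./.O./O.X]-1* (0,2)[X.X/.O./O.X]-1 (1,0)[X../XO./O.X]-1 (1,2)[X../.OX/O.X]-1 (2,1)[X../.O./OXX]-1
p3 O@[XX./.O./O.X]: (0,2)[XXO/.O./O.X]+1* (1,0)[XX./OO./O.X]+1 (1,2)[XX./.OO/O.X]+1 (2,1)[XX./.O./OOX]+1
p4 X@[XXO/.O./O.X] terminal -1; root [X../.../O.X] d6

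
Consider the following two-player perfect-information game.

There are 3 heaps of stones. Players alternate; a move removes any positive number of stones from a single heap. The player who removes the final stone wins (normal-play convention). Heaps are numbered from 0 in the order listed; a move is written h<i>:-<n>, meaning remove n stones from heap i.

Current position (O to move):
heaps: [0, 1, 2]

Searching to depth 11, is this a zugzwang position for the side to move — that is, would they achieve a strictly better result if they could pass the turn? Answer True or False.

ply 1, O at (0,1,2) | h1:-1=-1→(0,0,2); h2:-1=+1→(0,1,1)*; h2:-2=-1→(0,1,0)
ply 2, X at (0,1,1) | h1:-1=-1→(0,0,1)*; h2:-1=-1→(0,1,0)
ply 3, O at (0,0,1) | h2:-1=+1→(0,0,0)*
ply 4: (0,0,0) is terminal -1 (X); from (0,1,2) depth 11
if O skipped the turn, X would face:
~ ply 1, X at (0,1,2) | h1:-1=-1→(0,0,2); h2:-1=+1→(0,1,1)*; h2:-2=-1→(0,1,0)
~ ply 2, O at (0,1,1) | h1:-1=-1→(0,0,1)*; h2:-1=-1→(0,1,0)
~ ply 3, X at (0,0,1) | h2:-1=+1→(0,0,0)*
~ ply 4: (0,0,0) is terminal -1 (O); from (0,1,2) depth 11
compare (O): move=+1 vs pass=-1

zugzwang((0,1,2), O) = False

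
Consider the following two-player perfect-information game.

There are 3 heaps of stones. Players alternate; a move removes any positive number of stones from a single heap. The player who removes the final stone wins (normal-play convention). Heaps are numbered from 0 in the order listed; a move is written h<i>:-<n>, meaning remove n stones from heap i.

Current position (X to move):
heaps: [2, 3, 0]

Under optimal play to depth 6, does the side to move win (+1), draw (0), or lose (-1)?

p1 X@[(2,3,0)]: h0:-1[(1,3,0)]-1 h0:-2[(0,3,0)]-1 h1:-1[(2,2,0)]+1* h1:-2[(2,1,0)]-1 h1:-3[(2,0,0)]-1
p2 O@[(2,2,0)]: h0:-1[(1,2,0)]-1* h0:-2[(0,2,0)]-1 h1:-1[(2,1,0)]-1 h1:-2[(2,0,0)]-1
p3 X@[(1,2,0)]: h0:-1[(0,2,0)]-1 h1:-1[(1,1,0)]+1* h1:-2[(1,0,0)]-1
p4 O@[(1,1,0)]: h0:-1[(0,1,0)]-1* h1:-1[(1,0,0)]-1
p5 X@[(0,1,0)]: h1:-1[(0,0,0)]+1*
p6 O@[(0,0,0)] terminal -1; root [(2,3,0)] d6

value((2,3,0), X) = +1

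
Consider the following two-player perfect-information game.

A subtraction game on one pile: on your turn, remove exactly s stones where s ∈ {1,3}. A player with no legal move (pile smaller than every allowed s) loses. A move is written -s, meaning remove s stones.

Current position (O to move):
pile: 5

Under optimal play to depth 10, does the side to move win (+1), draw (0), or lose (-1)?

value(5, O) = +1

p1 O@[5]: -1[4]+1* -3[2]+1
p2 X@[4]: -1[3]-1* -3[1]-1
p3 O@[3]: -1[2]+1* -3[0]+1
p4 X@[2]: -1[1]-1*
p5 O@[1]: -1[0]+1*
p6 X@[0] terminal -1; root [5] d10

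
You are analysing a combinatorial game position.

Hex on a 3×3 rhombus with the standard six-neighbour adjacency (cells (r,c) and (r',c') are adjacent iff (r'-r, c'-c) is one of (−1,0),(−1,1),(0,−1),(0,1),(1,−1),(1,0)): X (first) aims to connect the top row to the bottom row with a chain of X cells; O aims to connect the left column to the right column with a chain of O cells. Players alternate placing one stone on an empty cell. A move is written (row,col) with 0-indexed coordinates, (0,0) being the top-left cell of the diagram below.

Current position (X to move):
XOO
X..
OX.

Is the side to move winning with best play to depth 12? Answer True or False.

X winning at [XOO/X../OX.]: True

[XOO/X../OX.] X move#1: (1,1):+1/XOO/XX./OX.*, (1,2):-1/XOO/X.X/OX., (2,2):-1/XOO/X../OXX
[XOO/XX./OX.] end (terminal -1, O#2); searched XOO/X../OX. to 12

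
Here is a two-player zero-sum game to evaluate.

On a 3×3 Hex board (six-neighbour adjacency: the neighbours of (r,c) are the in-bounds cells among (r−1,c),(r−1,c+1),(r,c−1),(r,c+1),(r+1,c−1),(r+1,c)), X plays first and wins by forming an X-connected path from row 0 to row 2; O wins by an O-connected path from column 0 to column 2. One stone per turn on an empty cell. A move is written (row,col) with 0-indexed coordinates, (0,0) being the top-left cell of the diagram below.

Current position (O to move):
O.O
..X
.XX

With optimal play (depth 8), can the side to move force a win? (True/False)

[O.O/..X/.XX] O move#1: (0,1):+1/OOO/..X/.XX*, (1,0):+1/O.O/O.X/.XX, (1,1):+1/O.O/.OX/.XX, (2,0):+1/O.O/..X/OXX
[OOO/..X/.XX] end (terminal -1, X#2); searched O.O/..X/.XX to 8

O winning at [O.O/..X/.XX]: True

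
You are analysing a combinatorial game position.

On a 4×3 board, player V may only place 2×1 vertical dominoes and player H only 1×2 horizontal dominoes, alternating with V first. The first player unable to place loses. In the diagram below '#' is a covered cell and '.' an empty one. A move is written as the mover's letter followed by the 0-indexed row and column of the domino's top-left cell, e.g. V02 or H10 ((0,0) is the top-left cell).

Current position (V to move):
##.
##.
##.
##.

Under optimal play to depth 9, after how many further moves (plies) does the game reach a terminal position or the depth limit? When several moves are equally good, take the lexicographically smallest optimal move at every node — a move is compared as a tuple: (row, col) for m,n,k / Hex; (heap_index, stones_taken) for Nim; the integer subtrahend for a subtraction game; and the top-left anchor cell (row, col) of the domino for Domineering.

ply 1, V at ##./##./##./##. | V02=+1→###/###/##./##.*; V12=+1→##./###/###/##.; V22=+1→##./##./###/###
ply 2: ###/###/##./##. is terminal -1 (H); from ##./##./##./##. depth 9

PV length from [##./##./##./##.]: 1 ply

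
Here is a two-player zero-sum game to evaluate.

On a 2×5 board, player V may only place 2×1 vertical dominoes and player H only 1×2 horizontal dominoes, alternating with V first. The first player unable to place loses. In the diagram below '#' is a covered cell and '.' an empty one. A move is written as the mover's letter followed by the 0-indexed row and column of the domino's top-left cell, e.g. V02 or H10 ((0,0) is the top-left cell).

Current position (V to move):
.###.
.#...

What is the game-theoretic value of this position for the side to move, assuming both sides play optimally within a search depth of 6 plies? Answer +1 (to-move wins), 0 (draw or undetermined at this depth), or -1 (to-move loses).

value(.###./.#..., V) = +1

[.###./.#...] V move#1: V00:-1/####./##..., V04:+1/.####/.#..#*
[.####/.#..#] H move#2: H12:-1/.####/.####*
[.####/.####] V move#3: V00:+1/#####/#####*
[#####/#####] end (terminal -1, H#4); searched .###./.#... to 6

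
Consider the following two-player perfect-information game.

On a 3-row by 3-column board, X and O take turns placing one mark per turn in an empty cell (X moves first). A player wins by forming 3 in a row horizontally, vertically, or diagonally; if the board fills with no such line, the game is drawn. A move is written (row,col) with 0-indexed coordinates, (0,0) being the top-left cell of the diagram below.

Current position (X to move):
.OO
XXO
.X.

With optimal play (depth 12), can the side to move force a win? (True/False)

[.OO/XXO/.X.] X move#1: (0,0):-1/XOO/XXO/.X.*, (2,0):-1/.OO/XXO/XX., (2,2):-1/.OO/XXO/.XX
[XOO/XXO/.X.] O move#2: (2,0):-1/XOO/XXO/OX., (2,2):+1/XOO/XXO/.XO*
[XOO/XXO/.XO] end (terminal -1, X#3); searched .OO/XXO/.X. to 12

X winning at [.OO/XXO/.X.]: False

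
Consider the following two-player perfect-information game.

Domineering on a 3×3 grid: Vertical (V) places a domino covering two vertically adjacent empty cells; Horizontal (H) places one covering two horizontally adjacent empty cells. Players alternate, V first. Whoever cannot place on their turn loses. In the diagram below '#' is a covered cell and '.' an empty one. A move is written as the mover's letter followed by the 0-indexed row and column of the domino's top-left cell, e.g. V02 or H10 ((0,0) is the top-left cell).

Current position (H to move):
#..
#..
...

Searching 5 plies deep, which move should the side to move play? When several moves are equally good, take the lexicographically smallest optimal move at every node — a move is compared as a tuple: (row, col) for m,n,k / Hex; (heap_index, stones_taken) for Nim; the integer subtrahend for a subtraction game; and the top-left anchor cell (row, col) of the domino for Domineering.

H's best at [#../#../...]: H11

[#../#../...] H move#1: H01:-1/###/#../..., H11:+1/#../###/...*, H20:-1/#../#../##., H21:-1/#../#../.##
[#../###/...] end (terminal -1, V#2); searched #../#../... to 5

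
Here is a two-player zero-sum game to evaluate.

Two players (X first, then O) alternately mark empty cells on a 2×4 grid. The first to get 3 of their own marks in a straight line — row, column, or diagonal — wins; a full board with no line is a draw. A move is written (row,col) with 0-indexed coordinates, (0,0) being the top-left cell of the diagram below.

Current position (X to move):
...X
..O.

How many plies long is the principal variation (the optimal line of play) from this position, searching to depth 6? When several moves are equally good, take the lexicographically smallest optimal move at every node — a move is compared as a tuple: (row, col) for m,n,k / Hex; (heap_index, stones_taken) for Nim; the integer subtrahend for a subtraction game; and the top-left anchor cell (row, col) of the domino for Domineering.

PV length from [...X/..O.]: 6 plies

p1 X@[...X/..O.]: (0,0)[X..X/..O.]-1 (0,1)[.X.X/..O.]+0* (0,2)[..XX/..O.]+0 (1,0)[...X/X.O.]+0 (1,1)[...X/.XO.]+0 (1,3)[...X/..OX]+0
p2 O@[.X.X/..O.]: (0,0)[OX.X/..O.]-1 (0,2)[.XOX/..O.]+0* (1,0)[.X.X/O.O.]-1 (1,1)[.X.X/.OO.]-1 (1,3)[.X.X/..OO]-1
p3 X@[.XOX/..O.]: (0,0)[XXOX/..O.]-1 (1,0)[.XOX/X.O.]+0* (1,1)[.XOX/.XO.]+0 (1,3)[.XOX/..OX]+0
p4 O@[.XOX/X.O.]: (0,0)[OXOX/X.O.]+0* (1,1)[.XOX/XOO.]+0 (1,3)[.XOX/X.OO]+0
p5 X@[OXOX/X.O.]: (1,1)[OXOX/XXO.]+0* (1,3)[OXOX/X.OX]+0
p6 O@[OXOX/XXO.]: (1,3)[OXOX/XXOO]+0*
p7 X@[OXOX/XXOO] terminal +0; root [...X/..O.] d6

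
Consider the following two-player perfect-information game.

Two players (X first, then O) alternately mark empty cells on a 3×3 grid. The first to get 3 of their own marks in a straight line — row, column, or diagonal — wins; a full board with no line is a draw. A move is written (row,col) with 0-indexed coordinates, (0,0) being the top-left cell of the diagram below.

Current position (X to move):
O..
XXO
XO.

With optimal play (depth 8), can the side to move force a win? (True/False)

p1 X@[O../XXO/XO.]: (0,1)[OX./XXO/XO.]+0 (0,2)[O.X/XXO/XO.]+1* (2,2)[O../XXO/XOX]+0
p2 O@[O.X/XXO/XO.] terminal -1; root [O../XXO/XO.] d8

X winning at [O../XXO/XO.]: True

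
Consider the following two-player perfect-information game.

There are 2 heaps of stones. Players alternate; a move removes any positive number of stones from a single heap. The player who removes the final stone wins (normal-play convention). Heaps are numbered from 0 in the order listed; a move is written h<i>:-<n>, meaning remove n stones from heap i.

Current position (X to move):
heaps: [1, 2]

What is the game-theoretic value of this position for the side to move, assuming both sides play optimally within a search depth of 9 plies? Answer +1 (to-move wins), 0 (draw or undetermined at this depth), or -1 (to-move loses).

[(1,2)] X move#1: h0:-1:-1/(0,2), h1:-1:+1/(1,1)*, h1:-2:-1/(1,0)
[(1,1)] O move#2: h0:-1:-1/(0,1)*, h1:-1:-1/(1,0)
[(0,1)] X move#3: h1:-1:+1/(0,0)*
[(0,0)] end (terminal -1, O#4); searched (1,2) to 9

value((1,2), X) = +1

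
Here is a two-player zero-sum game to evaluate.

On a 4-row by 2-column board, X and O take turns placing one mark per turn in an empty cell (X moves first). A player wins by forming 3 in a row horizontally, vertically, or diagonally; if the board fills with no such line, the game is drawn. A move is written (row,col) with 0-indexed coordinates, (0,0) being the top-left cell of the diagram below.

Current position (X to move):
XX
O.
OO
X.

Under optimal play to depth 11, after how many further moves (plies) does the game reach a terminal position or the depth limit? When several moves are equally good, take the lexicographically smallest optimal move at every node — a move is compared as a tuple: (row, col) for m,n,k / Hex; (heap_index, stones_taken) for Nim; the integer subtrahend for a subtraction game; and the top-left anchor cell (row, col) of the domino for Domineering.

PV length from [XX/O./OO/X.]: 2 plies

p1 X@[XX/O./OO/X.]: (1,1)[XX/OX/OO/X.]+0* (3,1)[XX/O./OO/XX]+0
p2 O@[XX/OX/OO/X.]: (3,1)[XX/OX/OO/XO]+0*
p3 X@[XX/OX/OO/XO] terminal +0; root [XX/O./OO/X.] d11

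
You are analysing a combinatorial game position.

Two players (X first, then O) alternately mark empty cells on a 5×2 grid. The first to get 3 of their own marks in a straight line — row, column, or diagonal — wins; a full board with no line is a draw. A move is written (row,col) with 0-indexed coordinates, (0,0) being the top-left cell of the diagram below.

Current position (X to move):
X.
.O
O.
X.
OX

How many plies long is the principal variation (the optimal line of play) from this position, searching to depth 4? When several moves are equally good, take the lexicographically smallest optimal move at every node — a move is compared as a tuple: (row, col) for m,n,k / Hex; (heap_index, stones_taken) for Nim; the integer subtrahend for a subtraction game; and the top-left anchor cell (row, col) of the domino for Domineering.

PV length from [X./.O/O./X./OX]: 4 plies

[X./.O/O./X./OX] X move#1: (0,1):+0/XX/.O/O./X./OX*, (1,0):-1/X./XO/O./X./OX, (2,1):+0/X./.O/OX/X./OX, (3,1):+0/X./.O/O./XX/OX
[XX/.O/O./X./OX] O move#2: (1,0):+0/XX/OO/O./X./OX*, (2,1):+0/XX/.O/OO/X./OX, (3,1):+0/XX/.O/O./XO/OX
[XX/OO/O./X./OX] X move#3: (2,1):+0/XX/OO/OX/X./OX*, (3,1):+0/XX/OO/O./XX/OX
[XX/OO/OX/X./OX] O move#4: (3,1):+0/XX/OO/OX/XO/OX*
[XX/OO/OX/XO/OX] end (terminal +0, X#5); searched X./.O/O./X./OX to 4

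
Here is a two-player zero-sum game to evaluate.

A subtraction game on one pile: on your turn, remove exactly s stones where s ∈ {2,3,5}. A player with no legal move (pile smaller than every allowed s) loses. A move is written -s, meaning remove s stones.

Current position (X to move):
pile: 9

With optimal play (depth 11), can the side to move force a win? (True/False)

X winning at [9]: True

ply 1, X at 9 | -2=+1→7*; -3=-1→6; -5=-1→4
ply 2, O at 7 | -2=-1→5*; -3=-1→4; -5=-1→2
ply 3, X at 5 | -2=-1→3; -3=-1→2; -5=+1→0*
ply 4: 0 is terminal -1 (O); from 9 depth 11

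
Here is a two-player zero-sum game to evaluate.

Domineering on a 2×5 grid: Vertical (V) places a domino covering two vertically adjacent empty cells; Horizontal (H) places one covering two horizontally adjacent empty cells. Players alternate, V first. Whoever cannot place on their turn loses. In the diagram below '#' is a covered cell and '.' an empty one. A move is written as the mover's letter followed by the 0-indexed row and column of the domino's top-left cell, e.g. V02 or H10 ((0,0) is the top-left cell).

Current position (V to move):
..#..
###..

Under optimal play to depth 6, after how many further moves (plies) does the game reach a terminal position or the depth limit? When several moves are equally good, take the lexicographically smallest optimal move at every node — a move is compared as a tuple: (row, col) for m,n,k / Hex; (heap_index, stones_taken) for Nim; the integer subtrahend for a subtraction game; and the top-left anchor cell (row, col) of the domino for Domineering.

PV length from [..#../###..]: 3 plies

[..#../###..] V move#1: V03:+1/..##./####.*, V04:+1/..#.#/###.#
[..##./####.] H move#2: H00:-1/####./####.*
[####./####.] V move#3: V04:+1/#####/#####*
[#####/#####] end (terminal -1, H#4); searched ..#../###.. to 6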